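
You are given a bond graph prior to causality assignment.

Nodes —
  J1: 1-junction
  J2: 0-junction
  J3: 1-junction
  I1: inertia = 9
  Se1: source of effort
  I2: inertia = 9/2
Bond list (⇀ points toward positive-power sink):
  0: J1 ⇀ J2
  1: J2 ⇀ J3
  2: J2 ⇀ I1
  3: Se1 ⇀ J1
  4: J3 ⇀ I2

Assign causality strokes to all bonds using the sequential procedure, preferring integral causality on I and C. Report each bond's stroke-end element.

#3 |J1  (Se1 (Se) sets effort on bond)
#0 |J2  (J1 needs exactly one f-in)
#1 |J3  (common-e at J2 fixed by 0)
#2 |I1  (J2: bond 0 brought effort, rest push out)
#4 |I2  (closing 1-jn rule on J3)

#0 |J2
#1 |J3
#2 |I1
#3 |J1
#4 |I2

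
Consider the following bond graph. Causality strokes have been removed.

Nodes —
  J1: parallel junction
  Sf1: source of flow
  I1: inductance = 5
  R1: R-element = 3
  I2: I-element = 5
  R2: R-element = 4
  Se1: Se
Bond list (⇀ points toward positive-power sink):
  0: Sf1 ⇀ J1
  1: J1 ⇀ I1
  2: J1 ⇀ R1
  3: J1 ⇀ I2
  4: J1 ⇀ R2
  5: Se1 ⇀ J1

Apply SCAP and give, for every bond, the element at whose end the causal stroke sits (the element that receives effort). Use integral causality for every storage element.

b0 stroke at Sf1  (Sf1 fixes flow; stroke at Sf1)
b5 stroke at J1  (Se1 fixes effort; stroke away)
b1 stroke at I1  (J1: bond 5 brought effort, rest push out)
b2 stroke at R1  (common-e at J1 fixed by 5)
b3 stroke at I2  (J1 effort already set via bond 5)
b4 stroke at R2  (J1: bond 5 brought effort, rest push out)

β0 |Sf1
β1 |I1
β2 |R1
β3 |I2
β4 |R2
β5 |J1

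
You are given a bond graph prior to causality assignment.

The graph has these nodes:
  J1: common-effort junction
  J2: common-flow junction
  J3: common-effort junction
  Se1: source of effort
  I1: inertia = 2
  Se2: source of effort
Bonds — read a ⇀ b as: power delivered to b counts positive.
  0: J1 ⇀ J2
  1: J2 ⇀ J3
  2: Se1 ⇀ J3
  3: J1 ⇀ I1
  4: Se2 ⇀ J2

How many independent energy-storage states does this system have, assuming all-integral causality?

β2 stroke at J3  (Se1 fixes effort; stroke away)
β4 stroke at J2  (source Se2 imposes e)
β1 stroke at J2  (0-jn J3 has e-setter on 2)
β0 stroke at J1  (closing 1-jn rule on J2)
β3 stroke at I1  (J1 effort already set via bond 0)

1  (I1 all integral)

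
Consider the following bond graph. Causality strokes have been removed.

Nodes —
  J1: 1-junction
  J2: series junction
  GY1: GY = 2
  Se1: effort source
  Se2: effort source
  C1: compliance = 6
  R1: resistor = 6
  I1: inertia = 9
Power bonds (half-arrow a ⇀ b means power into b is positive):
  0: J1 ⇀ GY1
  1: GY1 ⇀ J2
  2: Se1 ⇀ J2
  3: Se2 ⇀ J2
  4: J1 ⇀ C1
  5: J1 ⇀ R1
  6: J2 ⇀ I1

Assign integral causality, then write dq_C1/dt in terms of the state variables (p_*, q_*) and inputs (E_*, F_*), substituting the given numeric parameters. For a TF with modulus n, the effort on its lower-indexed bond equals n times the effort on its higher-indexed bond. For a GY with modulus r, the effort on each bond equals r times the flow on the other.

dq_C1/dt = -p_I1/27 - q_C1/36

β2 →J2  (Se1: effort source, stroke at far end)
β3 →J2  (Se2 fixes effort; stroke away)
β4 →J1  (prefer integral on C1)
β6 →I1  (I1 integral (f out))
β1 →J2  (J2 flow already set via bond 6)
β0 →J1  (GY1: gyrator matches bond 1)
β5 →R1  (only one flow-in slot at J1)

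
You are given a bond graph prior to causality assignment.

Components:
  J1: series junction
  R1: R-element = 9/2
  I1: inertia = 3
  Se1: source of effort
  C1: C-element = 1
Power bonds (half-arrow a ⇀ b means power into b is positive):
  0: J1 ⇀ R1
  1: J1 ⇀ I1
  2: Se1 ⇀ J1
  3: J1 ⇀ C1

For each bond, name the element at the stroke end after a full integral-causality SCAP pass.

bond 2 stroke at J1  (Se1 (Se) sets effort on bond)
bond 1 stroke at I1  (I1 outputs flow p/I1)
bond 0 stroke at J1  (common-f at J1 fixed by 1)
bond 3 stroke at J1  (1-jn J1 has f-setter on 1)

bond 0 |J1
bond 1 |I1
bond 2 |J1
bond 3 |J1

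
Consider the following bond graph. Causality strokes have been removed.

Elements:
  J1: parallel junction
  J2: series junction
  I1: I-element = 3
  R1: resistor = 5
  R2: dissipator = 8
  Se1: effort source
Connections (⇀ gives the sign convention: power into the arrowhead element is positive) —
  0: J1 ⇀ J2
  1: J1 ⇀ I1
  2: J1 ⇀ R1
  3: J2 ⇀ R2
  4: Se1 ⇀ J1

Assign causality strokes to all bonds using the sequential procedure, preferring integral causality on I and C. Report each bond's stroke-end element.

bond 4 |J1  (Se1: effort source, stroke at far end)
bond 0 |J2  (J1 effort already set via bond 4)
bond 1 |I1  (J1 effort already set via bond 4)
bond 2 |R1  (common-e at J1 fixed by 4)
bond 3 |R2  (J2: last free bond brings flow in)

β0 →J2
β1 →I1
β2 →R1
β3 →R2
β4 →J1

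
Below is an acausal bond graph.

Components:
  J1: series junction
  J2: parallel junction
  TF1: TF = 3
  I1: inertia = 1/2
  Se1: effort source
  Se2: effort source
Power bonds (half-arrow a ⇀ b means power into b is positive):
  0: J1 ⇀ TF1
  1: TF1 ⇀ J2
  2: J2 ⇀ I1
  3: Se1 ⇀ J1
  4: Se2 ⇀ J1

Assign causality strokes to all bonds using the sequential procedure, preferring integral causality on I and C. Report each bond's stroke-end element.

#0 stroke at TF1
#1 stroke at J2
#2 stroke at I1
#3 stroke at J1
#4 stroke at J1

β3 →J1  (Se1 fixes effort; stroke away)
β4 →J1  (Se2 (Se) sets effort on bond)
β0 →TF1  (J1: last free bond brings flow in)
β1 →J2  (TF TF1: opposite of bond 0)
β2 →I1  (0-jn J2 has e-setter on 1)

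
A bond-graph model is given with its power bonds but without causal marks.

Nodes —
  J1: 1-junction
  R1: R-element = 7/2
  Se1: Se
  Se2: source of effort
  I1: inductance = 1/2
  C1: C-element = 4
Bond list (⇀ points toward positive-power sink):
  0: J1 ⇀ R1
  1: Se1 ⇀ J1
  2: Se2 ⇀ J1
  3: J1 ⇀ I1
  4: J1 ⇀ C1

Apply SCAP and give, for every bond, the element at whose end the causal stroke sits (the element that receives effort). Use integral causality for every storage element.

b1 stroke→J1  (source Se1 imposes e)
b2 stroke→J1  (Se2 fixes effort; stroke away)
b3 stroke→I1  (prefer integral on I1)
b0 stroke→J1  (J1: bond 3 brought flow, rest push out)
b4 stroke→J1  (common-f at J1 fixed by 3)

b0 stroke→J1
b1 stroke→J1
b2 stroke→J1
b3 stroke→I1
b4 stroke→J1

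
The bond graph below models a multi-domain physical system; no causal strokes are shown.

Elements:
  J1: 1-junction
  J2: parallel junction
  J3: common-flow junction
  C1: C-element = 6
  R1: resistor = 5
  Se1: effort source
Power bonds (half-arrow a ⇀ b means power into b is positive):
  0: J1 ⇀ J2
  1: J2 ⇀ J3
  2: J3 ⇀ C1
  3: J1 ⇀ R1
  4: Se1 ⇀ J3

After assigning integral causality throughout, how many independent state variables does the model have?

b4 stroke at J3  (Se1: effort source, stroke at far end)
b2 stroke at J3  (C1 outputs effort q/C1)
b1 stroke at J2  (only one flow-in slot at J3)
b0 stroke at J1  (J2: bond 1 brought effort, rest push out)
b3 stroke at R1  (J1: last free bond brings flow in)

1  (C1 all integral)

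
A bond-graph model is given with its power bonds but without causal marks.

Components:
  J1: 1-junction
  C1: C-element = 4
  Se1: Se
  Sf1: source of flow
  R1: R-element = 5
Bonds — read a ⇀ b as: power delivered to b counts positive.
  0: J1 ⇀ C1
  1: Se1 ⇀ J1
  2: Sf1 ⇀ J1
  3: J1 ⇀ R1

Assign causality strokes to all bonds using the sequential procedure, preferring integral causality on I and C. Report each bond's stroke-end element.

#0 |J1
#1 |J1
#2 |Sf1
#3 |J1

bond 1 stroke→J1  (Se1: effort source, stroke at far end)
bond 2 stroke→Sf1  (Sf1 fixes flow; stroke at Sf1)
bond 0 stroke→J1  (J1: bond 2 brought flow, rest push out)
bond 3 stroke→J1  (common-f at J1 fixed by 2)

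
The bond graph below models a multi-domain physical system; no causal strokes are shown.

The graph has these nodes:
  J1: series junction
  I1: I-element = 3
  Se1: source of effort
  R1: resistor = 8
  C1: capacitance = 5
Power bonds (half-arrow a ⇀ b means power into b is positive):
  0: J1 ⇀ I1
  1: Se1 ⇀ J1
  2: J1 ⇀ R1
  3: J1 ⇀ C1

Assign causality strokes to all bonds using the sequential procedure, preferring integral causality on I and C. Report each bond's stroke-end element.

#1 →J1  (source Se1 imposes e)
#0 →I1  (I1 outputs flow p/I1)
#2 →J1  (J1 flow already set via bond 0)
#3 →J1  (1-jn J1 has f-setter on 0)

b0 |I1
b1 |J1
b2 |J1
b3 |J1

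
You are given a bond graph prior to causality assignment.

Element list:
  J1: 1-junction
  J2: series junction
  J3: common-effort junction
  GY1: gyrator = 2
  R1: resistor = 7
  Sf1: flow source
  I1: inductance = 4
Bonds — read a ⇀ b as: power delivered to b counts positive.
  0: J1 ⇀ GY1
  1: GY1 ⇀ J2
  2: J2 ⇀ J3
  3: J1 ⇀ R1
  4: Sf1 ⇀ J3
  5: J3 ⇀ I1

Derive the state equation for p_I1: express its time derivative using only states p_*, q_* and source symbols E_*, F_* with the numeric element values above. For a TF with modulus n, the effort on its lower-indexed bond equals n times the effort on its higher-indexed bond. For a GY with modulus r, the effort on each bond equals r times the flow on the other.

#4 →Sf1  (Sf1 fixes flow; stroke at Sf1)
#5 →I1  (I1: I, integral causality)
#2 →J3  (closing 0-jn rule on J3)
#1 →J2  (1-jn J2 has f-setter on 2)
#0 →J1  (GY1 both-in/both-out from 1)
#3 →R1  (closing 1-jn rule on J1)

dp_I1/dt = 4*F_Sf1/7 - p_I1/7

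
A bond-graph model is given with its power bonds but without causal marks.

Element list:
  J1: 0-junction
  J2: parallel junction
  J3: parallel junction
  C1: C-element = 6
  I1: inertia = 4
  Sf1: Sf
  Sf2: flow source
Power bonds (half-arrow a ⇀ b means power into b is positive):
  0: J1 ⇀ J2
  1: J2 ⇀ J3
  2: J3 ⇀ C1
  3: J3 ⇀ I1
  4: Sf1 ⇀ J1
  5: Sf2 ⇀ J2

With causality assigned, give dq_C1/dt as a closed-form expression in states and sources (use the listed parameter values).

dq_C1/dt = F_Sf1 + F_Sf2 - p_I1/4

β4 stroke→Sf1  (Sf1 fixes flow; stroke at Sf1)
β5 stroke→Sf2  (Sf2 fixes flow; stroke at Sf2)
β0 stroke→J1  (closing 0-jn rule on J1)
β1 stroke→J2  (only one effort-in slot at J2)
β2 stroke→J3  (prefer integral on C1)
β3 stroke→I1  (J3: bond 2 brought effort, rest push out)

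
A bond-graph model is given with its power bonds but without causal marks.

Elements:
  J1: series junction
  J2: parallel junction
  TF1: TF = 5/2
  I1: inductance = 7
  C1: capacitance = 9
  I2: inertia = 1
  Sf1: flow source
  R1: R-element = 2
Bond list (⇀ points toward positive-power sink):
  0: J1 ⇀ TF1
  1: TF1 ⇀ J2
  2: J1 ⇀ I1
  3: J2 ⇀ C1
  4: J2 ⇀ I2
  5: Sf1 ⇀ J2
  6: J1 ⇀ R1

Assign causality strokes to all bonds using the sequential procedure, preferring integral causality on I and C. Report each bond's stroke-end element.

β0 |J1
β1 |TF1
β2 |I1
β3 |J2
β4 |I2
β5 |Sf1
β6 |J1

b5 stroke at Sf1  (Sf1 (Sf) sets flow on bond)
b2 stroke at I1  (I1 integral (f out))
b0 stroke at J1  (J1: bond 2 brought flow, rest push out)
b6 stroke at J1  (1-jn J1 has f-setter on 2)
b1 stroke at TF1  (through TF1, causality passes straight; one stroke at TF1)
b3 stroke at J2  (C1 integral (e out))
b4 stroke at I2  (common-e at J2 fixed by 3)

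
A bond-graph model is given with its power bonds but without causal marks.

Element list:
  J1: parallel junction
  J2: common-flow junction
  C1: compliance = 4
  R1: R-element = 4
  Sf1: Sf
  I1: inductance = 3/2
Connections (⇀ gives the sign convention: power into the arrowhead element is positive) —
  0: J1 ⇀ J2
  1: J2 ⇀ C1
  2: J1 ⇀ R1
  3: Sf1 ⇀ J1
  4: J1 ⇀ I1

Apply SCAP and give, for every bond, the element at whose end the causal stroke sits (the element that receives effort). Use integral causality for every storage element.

#0 stroke at J1
#1 stroke at J2
#2 stroke at R1
#3 stroke at Sf1
#4 stroke at I1

b3 stroke→Sf1  (Sf1 fixes flow; stroke at Sf1)
b1 stroke→J2  (C1: C, integral causality)
b0 stroke→J1  (closing 1-jn rule on J2)
b2 stroke→R1  (common-e at J1 fixed by 0)
b4 stroke→I1  (common-e at J1 fixed by 0)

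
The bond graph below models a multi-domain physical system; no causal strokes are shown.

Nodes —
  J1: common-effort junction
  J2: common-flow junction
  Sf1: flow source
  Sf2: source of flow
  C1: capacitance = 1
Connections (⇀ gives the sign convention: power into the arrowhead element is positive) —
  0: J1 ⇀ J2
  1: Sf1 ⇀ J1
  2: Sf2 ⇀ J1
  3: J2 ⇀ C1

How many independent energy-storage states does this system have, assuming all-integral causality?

1  (C1 all integral)

#1 stroke at Sf1  (source Sf1 imposes f)
#2 stroke at Sf2  (source Sf2 imposes f)
#0 stroke at J1  (closing 0-jn rule on J1)
#3 stroke at J2  (common-f at J2 fixed by 0)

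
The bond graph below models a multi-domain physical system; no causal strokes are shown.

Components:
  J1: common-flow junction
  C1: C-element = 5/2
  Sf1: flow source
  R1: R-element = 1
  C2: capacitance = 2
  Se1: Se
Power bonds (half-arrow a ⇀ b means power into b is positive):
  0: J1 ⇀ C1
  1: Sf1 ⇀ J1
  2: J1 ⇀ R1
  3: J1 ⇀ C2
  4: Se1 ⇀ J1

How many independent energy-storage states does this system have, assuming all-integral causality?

#1 stroke at Sf1  (source Sf1 imposes f)
#4 stroke at J1  (source Se1 imposes e)
#0 stroke at J1  (common-f at J1 fixed by 1)
#2 stroke at J1  (common-f at J1 fixed by 1)
#3 stroke at J1  (1-jn J1 has f-setter on 1)

2  (C1, C2 all integral)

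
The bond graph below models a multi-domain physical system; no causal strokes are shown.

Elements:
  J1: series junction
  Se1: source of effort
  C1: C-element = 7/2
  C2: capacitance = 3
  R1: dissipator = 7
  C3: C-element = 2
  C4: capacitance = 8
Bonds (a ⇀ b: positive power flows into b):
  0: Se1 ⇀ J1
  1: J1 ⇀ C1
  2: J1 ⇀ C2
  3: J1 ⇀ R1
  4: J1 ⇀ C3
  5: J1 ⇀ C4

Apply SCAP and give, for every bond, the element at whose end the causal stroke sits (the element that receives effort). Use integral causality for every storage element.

b0 →J1
b1 →J1
b2 →J1
b3 →R1
b4 →J1
b5 →J1

β0 stroke→J1  (source Se1 imposes e)
β1 stroke→J1  (C1: C, integral causality)
β2 stroke→J1  (C2 outputs effort q/C2)
β4 stroke→J1  (C3 outputs effort q/C3)
β5 stroke→J1  (C4 integral (e out))
β3 stroke→R1  (closing 1-jn rule on J1)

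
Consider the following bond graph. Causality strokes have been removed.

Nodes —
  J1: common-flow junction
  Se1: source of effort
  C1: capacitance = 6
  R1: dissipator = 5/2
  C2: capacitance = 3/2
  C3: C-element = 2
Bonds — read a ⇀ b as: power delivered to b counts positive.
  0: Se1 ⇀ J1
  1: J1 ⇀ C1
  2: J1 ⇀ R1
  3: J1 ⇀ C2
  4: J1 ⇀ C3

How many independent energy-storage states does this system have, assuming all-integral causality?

3  (C1, C2, C3 all integral)

#0 →J1  (Se1 fixes effort; stroke away)
#1 →J1  (C1 outputs effort q/C1)
#3 →J1  (prefer integral on C2)
#4 →J1  (C3 outputs effort q/C3)
#2 →R1  (only one flow-in slot at J1)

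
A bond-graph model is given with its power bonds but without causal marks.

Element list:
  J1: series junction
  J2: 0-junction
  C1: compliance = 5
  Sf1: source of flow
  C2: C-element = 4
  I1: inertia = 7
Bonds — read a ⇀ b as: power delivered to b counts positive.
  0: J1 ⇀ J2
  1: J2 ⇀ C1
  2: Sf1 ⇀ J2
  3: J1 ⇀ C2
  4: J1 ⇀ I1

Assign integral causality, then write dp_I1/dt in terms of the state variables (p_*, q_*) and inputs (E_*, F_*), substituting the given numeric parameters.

β2 stroke→Sf1  (Sf1 fixes flow; stroke at Sf1)
β1 stroke→J2  (C1: C, integral causality)
β0 stroke→J1  (common-e at J2 fixed by 1)
β3 stroke→J1  (C2 outputs effort q/C2)
β4 stroke→I1  (J1: last free bond brings flow in)

dp_I1/dt = -q_C1/5 - q_C2/4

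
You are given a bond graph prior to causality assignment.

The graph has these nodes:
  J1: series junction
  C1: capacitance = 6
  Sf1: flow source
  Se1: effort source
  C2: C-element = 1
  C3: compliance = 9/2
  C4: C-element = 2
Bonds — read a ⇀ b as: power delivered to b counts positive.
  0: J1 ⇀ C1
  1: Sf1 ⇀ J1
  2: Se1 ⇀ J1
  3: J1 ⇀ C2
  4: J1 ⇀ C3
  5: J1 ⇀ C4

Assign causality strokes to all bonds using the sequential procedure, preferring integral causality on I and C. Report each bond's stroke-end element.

#0 stroke→J1
#1 stroke→Sf1
#2 stroke→J1
#3 stroke→J1
#4 stroke→J1
#5 stroke→J1

b1 stroke at Sf1  (source Sf1 imposes f)
b2 stroke at J1  (source Se1 imposes e)
b0 stroke at J1  (J1 flow already set via bond 1)
b3 stroke at J1  (common-f at J1 fixed by 1)
b4 stroke at J1  (J1 flow already set via bond 1)
b5 stroke at J1  (J1: bond 1 brought flow, rest push out)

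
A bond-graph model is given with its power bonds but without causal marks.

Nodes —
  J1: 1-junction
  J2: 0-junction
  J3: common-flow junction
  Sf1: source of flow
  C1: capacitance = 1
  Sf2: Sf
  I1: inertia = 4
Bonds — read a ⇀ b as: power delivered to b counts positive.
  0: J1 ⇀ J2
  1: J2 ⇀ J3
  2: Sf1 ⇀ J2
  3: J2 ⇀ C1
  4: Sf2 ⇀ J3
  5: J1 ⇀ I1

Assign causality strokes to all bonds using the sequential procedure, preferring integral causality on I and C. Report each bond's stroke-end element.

b2 |Sf1  (source Sf1 imposes f)
b4 |Sf2  (Sf2: flow source, stroke at near end)
b1 |J3  (1-jn J3 has f-setter on 4)
b3 |J2  (C1 outputs effort q/C1)
b0 |J1  (common-e at J2 fixed by 3)
b5 |I1  (J1: last free bond brings flow in)

bond 0 stroke→J1
bond 1 stroke→J3
bond 2 stroke→Sf1
bond 3 stroke→J2
bond 4 stroke→Sf2
bond 5 stroke→I1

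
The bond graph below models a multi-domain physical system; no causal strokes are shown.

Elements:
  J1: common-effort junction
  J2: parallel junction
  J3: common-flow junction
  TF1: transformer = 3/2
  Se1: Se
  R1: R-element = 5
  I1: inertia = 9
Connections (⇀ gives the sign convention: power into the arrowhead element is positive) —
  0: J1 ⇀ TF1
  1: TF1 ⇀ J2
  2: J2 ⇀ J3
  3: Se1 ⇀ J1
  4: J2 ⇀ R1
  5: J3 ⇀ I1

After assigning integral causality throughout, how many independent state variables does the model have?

β3 |J1  (Se1: effort source, stroke at far end)
β0 |TF1  (common-e at J1 fixed by 3)
β1 |J2  (TF TF1: opposite of bond 0)
β2 |J3  (common-e at J2 fixed by 1)
β4 |R1  (common-e at J2 fixed by 1)
β5 |I1  (only one flow-in slot at J3)

1  (I1 all integral)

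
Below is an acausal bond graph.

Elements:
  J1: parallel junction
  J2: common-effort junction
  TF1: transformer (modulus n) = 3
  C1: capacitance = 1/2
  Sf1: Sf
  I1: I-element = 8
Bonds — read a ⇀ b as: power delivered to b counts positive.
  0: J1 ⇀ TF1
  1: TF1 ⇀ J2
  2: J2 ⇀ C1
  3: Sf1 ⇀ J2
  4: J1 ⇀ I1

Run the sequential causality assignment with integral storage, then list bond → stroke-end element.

bond 3 |Sf1  (source Sf1 imposes f)
bond 2 |J2  (prefer integral on C1)
bond 1 |TF1  (J2: bond 2 brought effort, rest push out)
bond 0 |J1  (TF TF1: opposite of bond 1)
bond 4 |I1  (J1: bond 0 brought effort, rest push out)

b0 stroke→J1
b1 stroke→TF1
b2 stroke→J2
b3 stroke→Sf1
b4 stroke→I1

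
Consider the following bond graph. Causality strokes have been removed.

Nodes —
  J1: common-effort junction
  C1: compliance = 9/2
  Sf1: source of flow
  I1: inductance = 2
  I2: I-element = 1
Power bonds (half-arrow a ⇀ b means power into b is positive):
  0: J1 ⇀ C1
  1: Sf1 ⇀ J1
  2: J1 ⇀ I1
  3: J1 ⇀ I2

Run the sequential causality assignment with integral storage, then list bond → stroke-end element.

#1 |Sf1  (Sf1 (Sf) sets flow on bond)
#0 |J1  (C1 outputs effort q/C1)
#2 |I1  (common-e at J1 fixed by 0)
#3 |I2  (0-jn J1 has e-setter on 0)

b0 →J1
b1 →Sf1
b2 →I1
b3 →I2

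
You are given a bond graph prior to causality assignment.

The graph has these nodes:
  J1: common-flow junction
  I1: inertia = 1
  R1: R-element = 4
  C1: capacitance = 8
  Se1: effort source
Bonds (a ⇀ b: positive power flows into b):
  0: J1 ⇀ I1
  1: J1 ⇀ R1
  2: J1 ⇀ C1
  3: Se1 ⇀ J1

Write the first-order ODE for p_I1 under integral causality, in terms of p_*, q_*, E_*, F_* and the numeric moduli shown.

dp_I1/dt = E_Se1 - 4*p_I1 - q_C1/8

β3 |J1  (Se1: effort source, stroke at far end)
β0 |I1  (I1 outputs flow p/I1)
β1 |J1  (common-f at J1 fixed by 0)
β2 |J1  (J1: bond 0 brought flow, rest push out)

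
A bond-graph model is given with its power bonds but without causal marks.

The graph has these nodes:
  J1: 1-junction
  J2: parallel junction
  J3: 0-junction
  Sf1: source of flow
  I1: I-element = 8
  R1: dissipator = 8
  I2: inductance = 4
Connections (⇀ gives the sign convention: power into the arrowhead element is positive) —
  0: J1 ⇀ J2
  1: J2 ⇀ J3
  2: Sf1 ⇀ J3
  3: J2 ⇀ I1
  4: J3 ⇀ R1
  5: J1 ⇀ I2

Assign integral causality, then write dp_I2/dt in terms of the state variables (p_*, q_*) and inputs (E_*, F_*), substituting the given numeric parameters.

#2 stroke at Sf1  (source Sf1 imposes f)
#3 stroke at I1  (I1: I, integral causality)
#5 stroke at I2  (I2 outputs flow p/I2)
#0 stroke at J1  (J1 flow already set via bond 5)
#1 stroke at J2  (only one effort-in slot at J2)
#4 stroke at J3  (closing 0-jn rule on J3)

dp_I2/dt = -8*F_Sf1 + p_I1 - 2*p_I2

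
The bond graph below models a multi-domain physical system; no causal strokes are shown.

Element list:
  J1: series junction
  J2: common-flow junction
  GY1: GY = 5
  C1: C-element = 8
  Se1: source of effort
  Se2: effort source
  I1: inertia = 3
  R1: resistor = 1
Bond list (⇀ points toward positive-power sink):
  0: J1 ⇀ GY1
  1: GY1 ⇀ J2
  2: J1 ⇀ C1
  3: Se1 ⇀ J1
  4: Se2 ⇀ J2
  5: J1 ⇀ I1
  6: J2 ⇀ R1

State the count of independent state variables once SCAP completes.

#3 |J1  (Se1: effort source, stroke at far end)
#4 |J2  (source Se2 imposes e)
#2 |J1  (prefer integral on C1)
#5 |I1  (prefer integral on I1)
#0 |J1  (common-f at J1 fixed by 5)
#1 |J2  (GY1 both-in/both-out from 0)
#6 |R1  (closing 1-jn rule on J2)

2  (C1, I1 all integral)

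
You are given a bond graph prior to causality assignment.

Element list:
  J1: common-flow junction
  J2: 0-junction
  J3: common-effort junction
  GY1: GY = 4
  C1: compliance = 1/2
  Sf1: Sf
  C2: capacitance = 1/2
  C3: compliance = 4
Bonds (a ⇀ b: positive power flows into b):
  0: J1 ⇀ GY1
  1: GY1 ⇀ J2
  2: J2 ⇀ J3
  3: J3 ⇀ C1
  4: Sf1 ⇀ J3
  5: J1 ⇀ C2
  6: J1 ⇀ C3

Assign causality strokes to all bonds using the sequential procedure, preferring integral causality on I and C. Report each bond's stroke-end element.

bond 4 stroke→Sf1  (source Sf1 imposes f)
bond 3 stroke→J3  (C1 outputs effort q/C1)
bond 2 stroke→J2  (J3: bond 3 brought effort, rest push out)
bond 1 stroke→GY1  (0-jn J2 has e-setter on 2)
bond 0 stroke→GY1  (through GY1, causality inverts; strokes same side of GY1)
bond 5 stroke→J1  (common-f at J1 fixed by 0)
bond 6 stroke→J1  (common-f at J1 fixed by 0)

#0 →GY1
#1 →GY1
#2 →J2
#3 →J3
#4 →Sf1
#5 →J1
#6 →J1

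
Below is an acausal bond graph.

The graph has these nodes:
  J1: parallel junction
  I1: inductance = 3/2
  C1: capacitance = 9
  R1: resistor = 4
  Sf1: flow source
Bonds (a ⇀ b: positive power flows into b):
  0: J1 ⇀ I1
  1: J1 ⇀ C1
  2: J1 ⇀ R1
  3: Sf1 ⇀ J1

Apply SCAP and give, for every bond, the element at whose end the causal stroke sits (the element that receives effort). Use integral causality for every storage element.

b0 stroke at I1
b1 stroke at J1
b2 stroke at R1
b3 stroke at Sf1

#3 stroke at Sf1  (Sf1 fixes flow; stroke at Sf1)
#0 stroke at I1  (I1: I, integral causality)
#1 stroke at J1  (C1 integral (e out))
#2 stroke at R1  (0-jn J1 has e-setter on 1)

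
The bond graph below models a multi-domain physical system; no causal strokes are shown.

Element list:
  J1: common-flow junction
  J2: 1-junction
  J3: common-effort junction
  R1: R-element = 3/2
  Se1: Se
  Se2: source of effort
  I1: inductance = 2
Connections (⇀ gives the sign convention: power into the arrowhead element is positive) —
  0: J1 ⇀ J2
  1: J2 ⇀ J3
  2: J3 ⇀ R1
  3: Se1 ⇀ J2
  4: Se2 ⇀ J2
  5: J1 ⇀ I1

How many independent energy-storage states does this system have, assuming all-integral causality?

1  (I1 all integral)

b3 stroke→J2  (Se1 (Se) sets effort on bond)
b4 stroke→J2  (Se2 fixes effort; stroke away)
b5 stroke→I1  (I1: I, integral causality)
b0 stroke→J1  (J1 flow already set via bond 5)
b1 stroke→J2  (J2 flow already set via bond 0)
b2 stroke→J3  (only one effort-in slot at J3)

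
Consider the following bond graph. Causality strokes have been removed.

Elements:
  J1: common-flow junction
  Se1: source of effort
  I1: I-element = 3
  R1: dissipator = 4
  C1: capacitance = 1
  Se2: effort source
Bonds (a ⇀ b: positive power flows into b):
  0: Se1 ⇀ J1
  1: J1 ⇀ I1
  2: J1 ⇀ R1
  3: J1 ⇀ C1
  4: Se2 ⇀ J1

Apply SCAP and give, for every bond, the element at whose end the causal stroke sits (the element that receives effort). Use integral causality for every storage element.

β0 |J1  (source Se1 imposes e)
β4 |J1  (source Se2 imposes e)
β1 |I1  (I1 integral (f out))
β2 |J1  (J1: bond 1 brought flow, rest push out)
β3 |J1  (common-f at J1 fixed by 1)

#0 stroke at J1
#1 stroke at I1
#2 stroke at J1
#3 stroke at J1
#4 stroke at J1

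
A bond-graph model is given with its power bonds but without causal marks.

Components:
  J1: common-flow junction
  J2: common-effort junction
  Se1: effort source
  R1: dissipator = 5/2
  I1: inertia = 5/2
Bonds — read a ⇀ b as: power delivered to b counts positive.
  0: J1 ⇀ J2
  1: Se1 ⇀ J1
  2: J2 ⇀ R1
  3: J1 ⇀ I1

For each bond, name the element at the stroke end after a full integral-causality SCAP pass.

β0 stroke→J1
β1 stroke→J1
β2 stroke→J2
β3 stroke→I1

bond 1 →J1  (Se1 (Se) sets effort on bond)
bond 3 →I1  (I1: I, integral causality)
bond 0 →J1  (common-f at J1 fixed by 3)
bond 2 →J2  (J2 needs exactly one e-in)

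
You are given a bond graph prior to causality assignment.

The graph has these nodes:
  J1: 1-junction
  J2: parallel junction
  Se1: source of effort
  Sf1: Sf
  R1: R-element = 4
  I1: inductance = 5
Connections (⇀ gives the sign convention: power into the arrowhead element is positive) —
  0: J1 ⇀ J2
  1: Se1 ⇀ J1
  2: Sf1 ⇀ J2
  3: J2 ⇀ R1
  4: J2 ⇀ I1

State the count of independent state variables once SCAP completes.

bond 1 stroke at J1  (Se1 (Se) sets effort on bond)
bond 2 stroke at Sf1  (Sf1 (Sf) sets flow on bond)
bond 0 stroke at J2  (closing 1-jn rule on J1)
bond 3 stroke at R1  (J2: bond 0 brought effort, rest push out)
bond 4 stroke at I1  (J2 effort already set via bond 0)

1  (I1 all integral)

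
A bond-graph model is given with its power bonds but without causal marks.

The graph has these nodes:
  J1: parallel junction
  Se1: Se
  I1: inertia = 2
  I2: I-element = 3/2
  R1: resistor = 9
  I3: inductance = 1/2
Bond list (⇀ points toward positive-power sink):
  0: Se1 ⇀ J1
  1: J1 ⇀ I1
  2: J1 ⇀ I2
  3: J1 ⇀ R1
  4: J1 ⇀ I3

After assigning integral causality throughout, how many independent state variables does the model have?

bond 0 →J1  (Se1 fixes effort; stroke away)
bond 1 →I1  (common-e at J1 fixed by 0)
bond 2 →I2  (0-jn J1 has e-setter on 0)
bond 3 →R1  (J1 effort already set via bond 0)
bond 4 →I3  (J1: bond 0 brought effort, rest push out)

3  (I1, I2, I3 all integral)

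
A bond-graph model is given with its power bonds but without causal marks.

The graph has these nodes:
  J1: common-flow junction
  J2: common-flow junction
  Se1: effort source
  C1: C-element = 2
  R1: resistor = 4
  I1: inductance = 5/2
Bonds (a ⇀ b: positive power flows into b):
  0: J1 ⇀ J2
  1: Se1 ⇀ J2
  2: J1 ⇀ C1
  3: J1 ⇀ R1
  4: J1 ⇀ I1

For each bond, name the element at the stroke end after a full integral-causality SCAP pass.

b1 stroke at J2  (source Se1 imposes e)
b0 stroke at J1  (only one flow-in slot at J2)
b2 stroke at J1  (C1: C, integral causality)
b4 stroke at I1  (prefer integral on I1)
b3 stroke at J1  (J1 flow already set via bond 4)

b0 →J1
b1 →J2
b2 →J1
b3 →J1
b4 →I1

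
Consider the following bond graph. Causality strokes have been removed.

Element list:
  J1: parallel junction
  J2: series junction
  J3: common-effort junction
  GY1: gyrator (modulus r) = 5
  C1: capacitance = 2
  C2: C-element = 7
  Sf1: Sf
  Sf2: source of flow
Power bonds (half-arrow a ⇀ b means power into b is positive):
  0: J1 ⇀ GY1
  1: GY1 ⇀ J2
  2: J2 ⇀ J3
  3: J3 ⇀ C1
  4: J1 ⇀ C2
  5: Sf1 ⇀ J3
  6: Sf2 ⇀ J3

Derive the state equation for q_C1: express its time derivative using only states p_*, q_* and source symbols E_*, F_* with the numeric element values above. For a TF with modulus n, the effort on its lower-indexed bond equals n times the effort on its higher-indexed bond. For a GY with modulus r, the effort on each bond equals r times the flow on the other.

dq_C1/dt = F_Sf1 + F_Sf2 + q_C2/35

β5 stroke→Sf1  (Sf1: flow source, stroke at near end)
β6 stroke→Sf2  (Sf2: flow source, stroke at near end)
β3 stroke→J3  (C1 outputs effort q/C1)
β2 stroke→J2  (J3 effort already set via bond 3)
β1 stroke→GY1  (only one flow-in slot at J2)
β0 stroke→GY1  (through GY1, causality inverts; strokes same side of GY1)
β4 stroke→J1  (J1: last free bond brings effort in)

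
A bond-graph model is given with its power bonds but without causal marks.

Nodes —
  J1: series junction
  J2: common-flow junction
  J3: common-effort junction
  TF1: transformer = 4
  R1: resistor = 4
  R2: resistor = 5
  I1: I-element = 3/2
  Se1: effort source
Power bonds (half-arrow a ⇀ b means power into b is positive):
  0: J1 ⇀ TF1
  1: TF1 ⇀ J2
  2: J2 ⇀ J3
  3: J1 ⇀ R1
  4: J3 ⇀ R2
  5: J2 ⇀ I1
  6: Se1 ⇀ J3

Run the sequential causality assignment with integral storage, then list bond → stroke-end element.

b0 stroke at TF1
b1 stroke at J2
b2 stroke at J2
b3 stroke at J1
b4 stroke at R2
b5 stroke at I1
b6 stroke at J3

β6 stroke→J3  (Se1: effort source, stroke at far end)
β2 stroke→J2  (J3: bond 6 brought effort, rest push out)
β4 stroke→R2  (common-e at J3 fixed by 6)
β5 stroke→I1  (I1 outputs flow p/I1)
β1 stroke→J2  (common-f at J2 fixed by 5)
β0 stroke→TF1  (TF1 one-in-one-out from 1)
β3 stroke→J1  (1-jn J1 has f-setter on 0)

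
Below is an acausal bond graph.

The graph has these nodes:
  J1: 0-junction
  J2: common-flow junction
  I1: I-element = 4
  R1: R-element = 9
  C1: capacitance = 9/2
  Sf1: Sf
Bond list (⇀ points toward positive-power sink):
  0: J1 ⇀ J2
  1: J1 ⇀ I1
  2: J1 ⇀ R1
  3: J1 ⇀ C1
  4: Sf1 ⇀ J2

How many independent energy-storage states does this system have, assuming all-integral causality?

b4 |Sf1  (Sf1 fixes flow; stroke at Sf1)
b0 |J2  (1-jn J2 has f-setter on 4)
b1 |I1  (I1: I, integral causality)
b3 |J1  (prefer integral on C1)
b2 |R1  (J1 effort already set via bond 3)

2  (C1, I1 all integral)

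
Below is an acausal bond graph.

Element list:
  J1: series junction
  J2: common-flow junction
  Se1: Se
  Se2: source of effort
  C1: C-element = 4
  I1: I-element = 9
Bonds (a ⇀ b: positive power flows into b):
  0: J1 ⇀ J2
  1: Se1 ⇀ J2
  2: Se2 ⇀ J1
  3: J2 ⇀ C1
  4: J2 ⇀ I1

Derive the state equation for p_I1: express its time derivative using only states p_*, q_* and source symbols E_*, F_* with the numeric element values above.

dp_I1/dt = E_Se1 + E_Se2 - q_C1/4

bond 1 →J2  (source Se1 imposes e)
bond 2 →J1  (Se2: effort source, stroke at far end)
bond 0 →J2  (closing 1-jn rule on J1)
bond 3 →J2  (C1 outputs effort q/C1)
bond 4 →I1  (J2 needs exactly one f-in)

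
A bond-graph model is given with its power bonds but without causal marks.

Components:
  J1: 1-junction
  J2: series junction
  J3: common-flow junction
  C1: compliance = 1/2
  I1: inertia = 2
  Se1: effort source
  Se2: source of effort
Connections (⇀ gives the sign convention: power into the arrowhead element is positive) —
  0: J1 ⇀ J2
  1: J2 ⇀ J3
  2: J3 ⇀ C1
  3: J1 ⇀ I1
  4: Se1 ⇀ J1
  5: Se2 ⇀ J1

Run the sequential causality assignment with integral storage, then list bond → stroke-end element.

#0 →J1
#1 →J2
#2 →J3
#3 →I1
#4 →J1
#5 →J1

bond 4 |J1  (Se1: effort source, stroke at far end)
bond 5 |J1  (Se2: effort source, stroke at far end)
bond 2 |J3  (C1 integral (e out))
bond 1 |J2  (J3 needs exactly one f-in)
bond 0 |J1  (J2: last free bond brings flow in)
bond 3 |I1  (only one flow-in slot at J1)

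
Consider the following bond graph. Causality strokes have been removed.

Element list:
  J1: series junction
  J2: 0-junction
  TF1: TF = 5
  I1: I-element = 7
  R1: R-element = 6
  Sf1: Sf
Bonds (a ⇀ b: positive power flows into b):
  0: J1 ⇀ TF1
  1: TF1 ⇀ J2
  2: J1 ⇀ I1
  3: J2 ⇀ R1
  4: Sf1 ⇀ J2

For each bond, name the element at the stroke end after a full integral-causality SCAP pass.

β0 →J1
β1 →TF1
β2 →I1
β3 →J2
β4 →Sf1

β4 |Sf1  (Sf1: flow source, stroke at near end)
β2 |I1  (prefer integral on I1)
β0 |J1  (1-jn J1 has f-setter on 2)
β1 |TF1  (through TF1, causality passes straight; one stroke at TF1)
β3 |J2  (only one effort-in slot at J2)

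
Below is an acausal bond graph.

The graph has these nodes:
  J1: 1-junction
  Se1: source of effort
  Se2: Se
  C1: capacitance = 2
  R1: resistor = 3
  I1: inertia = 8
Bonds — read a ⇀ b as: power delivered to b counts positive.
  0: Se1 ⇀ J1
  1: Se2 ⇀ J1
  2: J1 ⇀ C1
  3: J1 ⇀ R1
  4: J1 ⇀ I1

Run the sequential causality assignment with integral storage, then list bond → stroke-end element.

b0 stroke→J1
b1 stroke→J1
b2 stroke→J1
b3 stroke→J1
b4 stroke→I1

bond 0 stroke→J1  (Se1: effort source, stroke at far end)
bond 1 stroke→J1  (Se2: effort source, stroke at far end)
bond 2 stroke→J1  (prefer integral on C1)
bond 4 stroke→I1  (I1 outputs flow p/I1)
bond 3 stroke→J1  (common-f at J1 fixed by 4)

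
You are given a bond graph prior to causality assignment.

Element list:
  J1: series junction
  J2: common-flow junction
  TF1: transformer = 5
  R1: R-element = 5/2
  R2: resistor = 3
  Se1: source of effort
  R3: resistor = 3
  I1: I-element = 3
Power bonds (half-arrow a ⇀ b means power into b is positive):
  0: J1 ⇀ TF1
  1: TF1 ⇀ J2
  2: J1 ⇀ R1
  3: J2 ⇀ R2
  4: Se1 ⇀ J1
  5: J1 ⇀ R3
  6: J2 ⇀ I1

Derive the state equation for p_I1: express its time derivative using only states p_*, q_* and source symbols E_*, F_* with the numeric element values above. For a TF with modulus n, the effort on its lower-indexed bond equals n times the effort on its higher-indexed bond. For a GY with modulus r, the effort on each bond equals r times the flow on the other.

b4 stroke at J1  (Se1: effort source, stroke at far end)
b6 stroke at I1  (I1: I, integral causality)
b1 stroke at J2  (J2: bond 6 brought flow, rest push out)
b3 stroke at J2  (1-jn J2 has f-setter on 6)
b0 stroke at TF1  (TF1: transformer flips bond 1)
b2 stroke at J1  (1-jn J1 has f-setter on 0)
b5 stroke at J1  (1-jn J1 has f-setter on 0)

dp_I1/dt = E_Se1/5 - 161*p_I1/150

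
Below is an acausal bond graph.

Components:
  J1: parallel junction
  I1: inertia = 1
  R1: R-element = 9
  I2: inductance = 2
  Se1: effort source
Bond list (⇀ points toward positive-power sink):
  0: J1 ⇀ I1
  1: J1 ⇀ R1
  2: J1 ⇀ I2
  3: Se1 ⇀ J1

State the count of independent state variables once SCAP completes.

2  (I1, I2 all integral)

β3 |J1  (Se1: effort source, stroke at far end)
β0 |I1  (J1: bond 3 brought effort, rest push out)
β1 |R1  (J1 effort already set via bond 3)
β2 |I2  (J1 effort already set via bond 3)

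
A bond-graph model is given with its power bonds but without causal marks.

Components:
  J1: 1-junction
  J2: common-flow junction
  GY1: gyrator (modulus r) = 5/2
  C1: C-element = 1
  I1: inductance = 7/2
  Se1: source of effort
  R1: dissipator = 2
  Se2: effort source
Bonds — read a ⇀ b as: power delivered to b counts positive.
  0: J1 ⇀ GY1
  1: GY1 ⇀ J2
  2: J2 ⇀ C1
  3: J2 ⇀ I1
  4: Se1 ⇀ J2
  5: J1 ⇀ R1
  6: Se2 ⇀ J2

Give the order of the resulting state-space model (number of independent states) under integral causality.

2  (C1, I1 all integral)

b4 →J2  (Se1: effort source, stroke at far end)
b6 →J2  (Se2 (Se) sets effort on bond)
b2 →J2  (prefer integral on C1)
b3 →I1  (prefer integral on I1)
b1 →J2  (J2: bond 3 brought flow, rest push out)
b0 →J1  (GY GY1: same side as bond 1)
b5 →R1  (J1 needs exactly one f-in)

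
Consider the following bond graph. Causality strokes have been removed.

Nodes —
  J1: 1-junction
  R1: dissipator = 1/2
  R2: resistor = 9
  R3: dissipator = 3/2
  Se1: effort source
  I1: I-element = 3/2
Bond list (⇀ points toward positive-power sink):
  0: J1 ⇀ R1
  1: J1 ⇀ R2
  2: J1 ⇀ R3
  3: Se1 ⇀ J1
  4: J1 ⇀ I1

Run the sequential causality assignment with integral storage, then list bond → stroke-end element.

β0 stroke→J1
β1 stroke→J1
β2 stroke→J1
β3 stroke→J1
β4 stroke→I1

#3 stroke→J1  (source Se1 imposes e)
#4 stroke→I1  (I1 integral (f out))
#0 stroke→J1  (J1: bond 4 brought flow, rest push out)
#1 stroke→J1  (J1: bond 4 brought flow, rest push out)
#2 stroke→J1  (common-f at J1 fixed by 4)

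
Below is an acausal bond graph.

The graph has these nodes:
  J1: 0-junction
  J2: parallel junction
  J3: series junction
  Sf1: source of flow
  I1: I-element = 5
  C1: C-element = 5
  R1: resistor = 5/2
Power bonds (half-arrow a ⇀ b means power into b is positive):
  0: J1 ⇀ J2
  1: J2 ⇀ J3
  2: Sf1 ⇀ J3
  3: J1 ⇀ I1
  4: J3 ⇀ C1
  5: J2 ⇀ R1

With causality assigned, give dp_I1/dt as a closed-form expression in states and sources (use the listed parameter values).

dp_I1/dt = -5*F_Sf1/2 - p_I1/2

#2 |Sf1  (Sf1: flow source, stroke at near end)
#1 |J3  (common-f at J3 fixed by 2)
#4 |J3  (common-f at J3 fixed by 2)
#3 |I1  (I1: I, integral causality)
#0 |J1  (only one effort-in slot at J1)
#5 |J2  (J2 needs exactly one e-in)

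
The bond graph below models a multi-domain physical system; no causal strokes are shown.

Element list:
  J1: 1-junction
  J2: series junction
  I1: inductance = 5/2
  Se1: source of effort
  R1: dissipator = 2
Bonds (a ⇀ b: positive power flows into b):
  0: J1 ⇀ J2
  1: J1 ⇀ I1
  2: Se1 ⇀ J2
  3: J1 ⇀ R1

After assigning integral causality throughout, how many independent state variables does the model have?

β2 stroke at J2  (source Se1 imposes e)
β0 stroke at J1  (closing 1-jn rule on J2)
β1 stroke at I1  (prefer integral on I1)
β3 stroke at J1  (J1: bond 1 brought flow, rest push out)

1  (I1 all integral)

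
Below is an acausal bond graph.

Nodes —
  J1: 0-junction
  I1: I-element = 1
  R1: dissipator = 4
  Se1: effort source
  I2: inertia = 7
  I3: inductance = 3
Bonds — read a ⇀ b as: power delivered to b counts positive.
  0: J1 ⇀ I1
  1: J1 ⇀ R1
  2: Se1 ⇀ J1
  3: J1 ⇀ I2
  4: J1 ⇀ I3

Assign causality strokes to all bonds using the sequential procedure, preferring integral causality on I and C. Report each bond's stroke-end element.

#2 →J1  (Se1: effort source, stroke at far end)
#0 →I1  (J1: bond 2 brought effort, rest push out)
#1 →R1  (J1 effort already set via bond 2)
#3 →I2  (0-jn J1 has e-setter on 2)
#4 →I3  (0-jn J1 has e-setter on 2)

bond 0 stroke at I1
bond 1 stroke at R1
bond 2 stroke at J1
bond 3 stroke at I2
bond 4 stroke at I3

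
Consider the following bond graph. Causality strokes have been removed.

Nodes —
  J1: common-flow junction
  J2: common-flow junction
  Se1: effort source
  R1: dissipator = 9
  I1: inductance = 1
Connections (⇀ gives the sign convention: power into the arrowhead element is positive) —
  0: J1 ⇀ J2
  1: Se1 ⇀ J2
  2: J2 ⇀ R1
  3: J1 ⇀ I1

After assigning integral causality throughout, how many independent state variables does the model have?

1  (I1 all integral)

bond 1 |J2  (Se1 fixes effort; stroke away)
bond 3 |I1  (I1 integral (f out))
bond 0 |J1  (J1 flow already set via bond 3)
bond 2 |J2  (J2 flow already set via bond 0)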